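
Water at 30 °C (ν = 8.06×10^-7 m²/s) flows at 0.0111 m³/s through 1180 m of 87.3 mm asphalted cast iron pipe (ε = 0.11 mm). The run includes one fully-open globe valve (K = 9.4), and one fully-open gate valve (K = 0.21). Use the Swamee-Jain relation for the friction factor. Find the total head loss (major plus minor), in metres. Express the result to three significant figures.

V = 4Q/(πD²) = 1.854 m/s; V²/2g = 0.1753 m
Re = 2.01×10^5, ε/D = 0.00126 → f = 0.02216 (Swamee-Jain)
Major: h_f = f(L/D)·V²/2g = 0.02216·13517·0.1753 = 52.49 m
Minor: ΣK = 9.61; h_m = ΣK·V²/2g = 1.684 m
Total H_L = 52.49 + 1.684 = 54.17 m

H_L ≈ 54.2 m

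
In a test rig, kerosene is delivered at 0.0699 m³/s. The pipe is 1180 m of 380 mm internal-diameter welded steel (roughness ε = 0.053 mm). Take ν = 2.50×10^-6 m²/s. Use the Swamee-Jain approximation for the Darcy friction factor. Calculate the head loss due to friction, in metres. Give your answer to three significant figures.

h_f ≈ 1.14 m

V = 4Q/(πD²) = 4·0.0699/(π·0.380²) = 0.6163 m/s
Re = VD/ν = 0.6163·0.380/2.50×10^-6 = 9.37×10^4 → turbulent
ε/D = 0.053/380 = 1.39×10^-4
Swamee-Jain: f = 0.01889
h_f = f(L/D)V²/(2g) = 0.01889·(1180/0.380)·0.6163²/(2·9.81) = 1.136 m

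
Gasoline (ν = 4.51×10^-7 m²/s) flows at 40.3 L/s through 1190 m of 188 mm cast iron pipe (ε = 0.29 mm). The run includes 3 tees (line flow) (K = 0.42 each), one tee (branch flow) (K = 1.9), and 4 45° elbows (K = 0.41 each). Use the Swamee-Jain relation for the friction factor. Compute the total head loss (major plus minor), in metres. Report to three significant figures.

H_L ≈ 15.7 m

V = 4Q/(πD²) = 1.452 m/s; V²/2g = 0.1074 m
Re = 6.05×10^5, ε/D = 0.00154 → f = 0.02236 (Swamee-Jain)
Major: h_f = f(L/D)·V²/2g = 0.02236·6330·0.1074 = 15.20 m
Minor: ΣK = 4.80; h_m = ΣK·V²/2g = 0.5156 m
Total H_L = 15.20 + 0.5156 = 15.72 m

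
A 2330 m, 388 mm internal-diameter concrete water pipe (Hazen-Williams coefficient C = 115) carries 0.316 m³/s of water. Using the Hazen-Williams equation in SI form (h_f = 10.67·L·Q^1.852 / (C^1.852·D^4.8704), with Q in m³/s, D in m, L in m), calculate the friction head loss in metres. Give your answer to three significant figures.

h_f ≈ 45.2 m

h_f = 10.67·2330·0.316^1.852 / (115^1.852·0.388^4.8704) = 45.19 m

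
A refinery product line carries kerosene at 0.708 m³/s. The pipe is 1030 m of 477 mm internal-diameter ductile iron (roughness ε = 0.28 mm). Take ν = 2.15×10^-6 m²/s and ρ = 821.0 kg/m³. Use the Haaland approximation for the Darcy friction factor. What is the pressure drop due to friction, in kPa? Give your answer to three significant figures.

Δp ≈ 248 kPa

V = 4Q/(πD²) = 4·0.708/(π·0.477²) = 3.962 m/s
Re = VD/ν = 3.962·0.477/2.15×10^-6 = 8.79×10^5 → turbulent
ε/D = 0.28/477 = 5.87×10^-4
Haaland: f = 0.01780
h_f = f(L/D)V²/(2g) = 0.01780·(1030/0.477)·3.962²/(2·9.81) = 30.74 m
Δp = ρg·h_f = 821.0·9.81·30.74 = 247.6 kPa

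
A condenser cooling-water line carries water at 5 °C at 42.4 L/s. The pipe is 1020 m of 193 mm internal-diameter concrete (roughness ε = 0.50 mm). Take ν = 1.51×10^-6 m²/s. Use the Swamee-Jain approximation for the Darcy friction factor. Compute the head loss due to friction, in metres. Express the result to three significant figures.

h_f ≈ 14.8 m

V = 4Q/(πD²) = 4·0.0424/(π·0.193²) = 1.449 m/s
Re = VD/ν = 1.449·0.193/1.51×10^-6 = 1.85×10^5 → turbulent
ε/D = 0.50/193 = 0.00259
Swamee-Jain: f = 0.02611
h_f = f(L/D)V²/(2g) = 0.02611·(1020/0.193)·1.449²/(2·9.81) = 14.77 m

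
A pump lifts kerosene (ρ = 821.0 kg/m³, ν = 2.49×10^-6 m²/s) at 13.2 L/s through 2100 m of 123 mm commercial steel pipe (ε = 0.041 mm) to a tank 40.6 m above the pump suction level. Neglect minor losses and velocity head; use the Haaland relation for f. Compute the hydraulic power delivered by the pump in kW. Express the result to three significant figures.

V = 4Q/(πD²) = 1.111 m/s; Re = 5.49×10^4; ε/D = 3.33×10^-4; f = 0.02136
h_f = f(L/D)V²/2g = 22.94 m
Total head H = z + h_f = 40.6 + 22.94 = 63.54 m
P_hyd = ρgQH = 821.0·9.81·0.0132·63.54 = 6.755 kW

P_hyd ≈ 6.76 kW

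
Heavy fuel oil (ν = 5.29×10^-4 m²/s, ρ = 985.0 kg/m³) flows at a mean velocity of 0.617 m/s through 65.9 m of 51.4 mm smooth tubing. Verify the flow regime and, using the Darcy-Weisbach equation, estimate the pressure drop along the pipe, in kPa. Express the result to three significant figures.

Δp ≈ 257 kPa

Re = VD/ν = 0.617·0.05140/5.29×10^-4 = 60.0 → laminar (Re < 2300)
f = 64/Re = 1.068
h_f = f(L/D)V²/(2g) = 1.068·(65.9/0.05140)·0.617²/(2·9.81) = 26.56 m
Δp = ρg·h_f = 985.0·9.81·26.56 = 256.6 kPa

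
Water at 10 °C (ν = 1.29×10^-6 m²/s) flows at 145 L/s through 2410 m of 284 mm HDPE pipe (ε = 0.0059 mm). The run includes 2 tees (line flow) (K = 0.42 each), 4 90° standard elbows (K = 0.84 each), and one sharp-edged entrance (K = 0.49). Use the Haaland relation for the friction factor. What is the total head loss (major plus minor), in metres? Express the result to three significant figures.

H_L ≈ 31.4 m

V = 4Q/(πD²) = 2.289 m/s; V²/2g = 0.2670 m
Re = 5.04×10^5, ε/D = 2.08×10^-5 → f = 0.01329 (Haaland)
Major: h_f = f(L/D)·V²/2g = 0.01329·8486·0.2670 = 30.12 m
Minor: ΣK = 4.69; h_m = ΣK·V²/2g = 1.252 m
Total H_L = 30.12 + 1.252 = 31.37 m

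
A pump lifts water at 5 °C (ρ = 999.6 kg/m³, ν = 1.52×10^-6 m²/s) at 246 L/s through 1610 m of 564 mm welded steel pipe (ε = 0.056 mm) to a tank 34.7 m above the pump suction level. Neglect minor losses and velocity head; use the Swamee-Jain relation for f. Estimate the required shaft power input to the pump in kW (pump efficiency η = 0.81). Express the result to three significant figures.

V = 4Q/(πD²) = 0.9847 m/s; Re = 3.65×10^5; ε/D = 9.93×10^-5; f = 0.01503
h_f = f(L/D)V²/2g = 2.120 m
Total head H = z + h_f = 34.7 + 2.120 = 36.82 m
P_hyd = ρgQH = 999.6·9.81·0.246·36.82 = 88.82 kW
P_shaft = P_hyd/η = 88.82/0.81 = 109.7 kW

P_shaft ≈ 110 kW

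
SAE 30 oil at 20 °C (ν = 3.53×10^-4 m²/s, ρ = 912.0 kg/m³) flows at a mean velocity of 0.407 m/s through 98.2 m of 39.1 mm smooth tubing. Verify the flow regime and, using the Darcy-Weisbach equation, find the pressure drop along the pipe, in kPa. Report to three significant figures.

Re = VD/ν = 0.407·0.03910/3.53×10^-4 = 45.1 → laminar (Re < 2300)
f = 64/Re = 1.420
h_f = f(L/D)V²/(2g) = 1.420·(98.2/0.03910)·0.407²/(2·9.81) = 30.10 m
Δp = ρg·h_f = 912.0·9.81·30.10 = 269.3 kPa

Δp ≈ 269 kPa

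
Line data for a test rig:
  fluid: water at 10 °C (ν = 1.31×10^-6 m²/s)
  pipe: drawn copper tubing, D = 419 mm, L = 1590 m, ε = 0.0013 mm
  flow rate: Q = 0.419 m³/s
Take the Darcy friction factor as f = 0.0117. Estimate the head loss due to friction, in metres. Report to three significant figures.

V = 4Q/(πD²) = 4·0.419/(π·0.419²) = 3.039 m/s
h_f = f(L/D)V²/(2g) = 0.01170·(1590/0.419)·3.039²/(2·9.81) = 20.90 m

h_f ≈ 20.9 m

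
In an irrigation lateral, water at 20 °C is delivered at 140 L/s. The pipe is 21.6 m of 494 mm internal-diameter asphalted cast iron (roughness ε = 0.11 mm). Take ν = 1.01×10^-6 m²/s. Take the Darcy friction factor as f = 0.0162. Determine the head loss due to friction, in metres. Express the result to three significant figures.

V = 4Q/(πD²) = 4·0.140/(π·0.494²) = 0.7304 m/s
h_f = f(L/D)V²/(2g) = 0.01620·(21.6/0.494)·0.7304²/(2·9.81) = 0.01926 m

h_f ≈ 0.0193 m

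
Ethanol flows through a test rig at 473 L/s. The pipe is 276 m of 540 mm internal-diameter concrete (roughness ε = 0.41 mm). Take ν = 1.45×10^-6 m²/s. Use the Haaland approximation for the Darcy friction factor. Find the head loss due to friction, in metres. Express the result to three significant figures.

V = 4Q/(πD²) = 4·0.473/(π·0.540²) = 2.065 m/s
Re = VD/ν = 2.065·0.540/1.45×10^-6 = 7.69×10^5 → turbulent
ε/D = 0.41/540 = 7.59×10^-4
Haaland: f = 0.01884
h_f = f(L/D)V²/(2g) = 0.01884·(276/0.540)·2.065²/(2·9.81) = 2.093 m

h_f ≈ 2.09 m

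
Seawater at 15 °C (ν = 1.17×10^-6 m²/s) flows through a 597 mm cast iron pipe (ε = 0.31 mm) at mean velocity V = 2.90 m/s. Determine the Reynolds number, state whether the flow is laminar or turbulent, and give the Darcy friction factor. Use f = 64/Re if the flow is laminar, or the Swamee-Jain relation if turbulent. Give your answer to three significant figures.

Re = VD/ν = 2.900·0.597/1.17×10^-6 = 1.48×10^6
Re > 4000 → turbulent; ε/D = 5.19×10^-4
Swamee-Jain: f = 0.01726

Re ≈ 1.48×10^6; turbulent; f ≈ 0.0173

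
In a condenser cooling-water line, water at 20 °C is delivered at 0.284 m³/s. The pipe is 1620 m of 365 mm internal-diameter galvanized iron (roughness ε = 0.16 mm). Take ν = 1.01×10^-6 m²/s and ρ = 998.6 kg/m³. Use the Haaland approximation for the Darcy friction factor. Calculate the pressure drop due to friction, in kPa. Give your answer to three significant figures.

Δp ≈ 273 kPa

V = 4Q/(πD²) = 4·0.284/(π·0.365²) = 2.714 m/s
Re = VD/ν = 2.714·0.365/1.01×10^-6 = 9.81×10^5 → turbulent
ε/D = 0.16/365 = 4.38×10^-4
Haaland: f = 0.01674
h_f = f(L/D)V²/(2g) = 0.01674·(1620/0.365)·2.714²/(2·9.81) = 27.90 m
Δp = ρg·h_f = 998.6·9.81·27.90 = 273.3 kPa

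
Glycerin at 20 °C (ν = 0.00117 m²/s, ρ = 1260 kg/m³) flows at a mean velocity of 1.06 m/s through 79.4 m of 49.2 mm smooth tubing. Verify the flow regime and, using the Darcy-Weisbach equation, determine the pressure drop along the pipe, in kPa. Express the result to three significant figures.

Re = VD/ν = 1.06·0.04920/0.00117 = 44.6 → laminar (Re < 2300)
f = 64/Re = 1.436
h_f = f(L/D)V²/(2g) = 1.436·(79.4/0.04920)·1.06²/(2·9.81) = 132.7 m
Δp = ρg·h_f = 1260·9.81·132.7 = 1640 kPa

Δp ≈ 1640 kPa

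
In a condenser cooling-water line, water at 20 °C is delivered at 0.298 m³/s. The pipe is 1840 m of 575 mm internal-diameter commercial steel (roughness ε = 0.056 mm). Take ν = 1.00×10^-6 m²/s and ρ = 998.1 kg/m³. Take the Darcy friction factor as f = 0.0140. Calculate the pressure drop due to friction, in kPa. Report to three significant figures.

Δp ≈ 29.4 kPa

V = 4Q/(πD²) = 4·0.298/(π·0.575²) = 1.148 m/s
h_f = f(L/D)V²/(2g) = 0.01400·(1840/0.575)·1.148²/(2·9.81) = 3.007 m
Δp = ρg·h_f = 998.1·9.81·3.007 = 29.44 kPa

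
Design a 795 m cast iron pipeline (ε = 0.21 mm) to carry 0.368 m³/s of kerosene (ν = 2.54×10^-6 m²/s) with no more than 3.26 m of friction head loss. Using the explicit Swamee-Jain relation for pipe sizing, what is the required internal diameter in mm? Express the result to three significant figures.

Swamee-Jain (Type III): D = 0.66·[ε^1.25·(LQ²/(gh_f))^4.75 + ν·Q^9.4·(L/(gh_f))^5.2]^0.04
LQ²/(gh_f) = 3.366; L/(gh_f) = 24.86
Term 1 = ε^1.25·(…)^4.75 = 0.00807; Term 2 = ν·Q^9.4·(…)^5.2 = 0.00380
D = 0.66·(0.00807 + 0.00380)^0.04 = 0.5527 m = 553 mm
Check: V = 1.53 m/s, Re = 3.34×10^5, f = 0.01745, h_f = 3.01 m ≈ 3.26 m ✓

D ≈ 553 mm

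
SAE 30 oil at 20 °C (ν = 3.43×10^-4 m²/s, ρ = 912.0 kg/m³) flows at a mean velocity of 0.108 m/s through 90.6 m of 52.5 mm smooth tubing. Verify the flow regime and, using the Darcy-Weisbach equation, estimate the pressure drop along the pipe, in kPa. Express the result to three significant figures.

Re = VD/ν = 0.108·0.05250/3.43×10^-4 = 16.5 → laminar (Re < 2300)
f = 64/Re = 3.872
h_f = f(L/D)V²/(2g) = 3.872·(90.6/0.05250)·0.108²/(2·9.81) = 3.972 m
Δp = ρg·h_f = 912.0·9.81·3.972 = 35.54 kPa

Δp ≈ 35.5 kPa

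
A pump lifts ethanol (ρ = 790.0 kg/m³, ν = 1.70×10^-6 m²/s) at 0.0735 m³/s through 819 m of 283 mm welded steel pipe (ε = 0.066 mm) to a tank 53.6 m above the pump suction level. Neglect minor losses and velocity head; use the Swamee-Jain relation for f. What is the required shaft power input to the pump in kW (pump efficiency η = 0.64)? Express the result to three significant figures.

V = 4Q/(πD²) = 1.168 m/s; Re = 1.95×10^5; ε/D = 2.33×10^-4; f = 0.01742
h_f = f(L/D)V²/2g = 3.508 m
Total head H = z + h_f = 53.6 + 3.508 = 57.11 m
P_hyd = ρgQH = 790.0·9.81·0.0735·57.11 = 32.53 kW
P_shaft = P_hyd/η = 32.53/0.64 = 50.83 kW

P_shaft ≈ 50.8 kW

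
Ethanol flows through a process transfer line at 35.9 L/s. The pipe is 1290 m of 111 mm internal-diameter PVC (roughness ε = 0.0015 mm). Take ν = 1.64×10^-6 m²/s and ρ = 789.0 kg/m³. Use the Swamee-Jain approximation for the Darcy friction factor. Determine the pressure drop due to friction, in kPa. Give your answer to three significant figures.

V = 4Q/(πD²) = 4·0.0359/(π·0.111²) = 3.710 m/s
Re = VD/ν = 3.710·0.111/1.64×10^-6 = 2.51×10^5 → turbulent
ε/D = 0.0015/111 = 1.35×10^-5
Swamee-Jain: f = 0.01501
h_f = f(L/D)V²/(2g) = 0.01501·(1290/0.111)·3.710²/(2·9.81) = 122.4 m
Δp = ρg·h_f = 789.0·9.81·122.4 = 947.0 kPa

Δp ≈ 947 kPa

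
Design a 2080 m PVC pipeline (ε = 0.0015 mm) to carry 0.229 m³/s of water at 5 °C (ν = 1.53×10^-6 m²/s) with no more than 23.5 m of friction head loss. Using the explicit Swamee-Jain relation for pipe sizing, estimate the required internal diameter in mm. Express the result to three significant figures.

Swamee-Jain (Type III): D = 0.66·[ε^1.25·(LQ²/(gh_f))^4.75 + ν·Q^9.4·(L/(gh_f))^5.2]^0.04
LQ²/(gh_f) = 0.4731; L/(gh_f) = 9.022
Term 1 = ε^1.25·(…)^4.75 = 1.50×10^-9; Term 2 = ν·Q^9.4·(…)^5.2 = 1.36×10^-7
D = 0.66·(1.50×10^-9 + 1.36×10^-7)^0.04 = 0.3509 m = 351 mm
Check: V = 2.37 m/s, Re = 5.43×10^5, f = 0.01297, h_f = 22.0 m ≈ 23.5 m ✓

D ≈ 351 mm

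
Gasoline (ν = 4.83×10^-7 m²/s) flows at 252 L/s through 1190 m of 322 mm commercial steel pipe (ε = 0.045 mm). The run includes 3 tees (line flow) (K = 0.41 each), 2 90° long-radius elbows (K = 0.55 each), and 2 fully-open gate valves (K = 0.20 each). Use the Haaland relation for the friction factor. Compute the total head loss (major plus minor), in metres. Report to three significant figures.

V = 4Q/(πD²) = 3.095 m/s; V²/2g = 0.4881 m
Re = 2.06×10^6, ε/D = 1.40×10^-4 → f = 0.01337 (Haaland)
Major: h_f = f(L/D)·V²/2g = 0.01337·3696·0.4881 = 24.11 m
Minor: ΣK = 2.73; h_m = ΣK·V²/2g = 1.332 m
Total H_L = 24.11 + 1.332 = 25.45 m

H_L ≈ 25.4 m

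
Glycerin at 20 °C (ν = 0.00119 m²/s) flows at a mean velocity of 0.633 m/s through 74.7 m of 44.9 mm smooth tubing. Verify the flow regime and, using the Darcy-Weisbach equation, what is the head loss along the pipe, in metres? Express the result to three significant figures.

h_f ≈ 91.0 m

Re = VD/ν = 0.633·0.04490/0.00119 = 23.9 → laminar (Re < 2300)
f = 64/Re = 2.680
h_f = f(L/D)V²/(2g) = 2.680·(74.7/0.04490)·0.633²/(2·9.81) = 91.05 m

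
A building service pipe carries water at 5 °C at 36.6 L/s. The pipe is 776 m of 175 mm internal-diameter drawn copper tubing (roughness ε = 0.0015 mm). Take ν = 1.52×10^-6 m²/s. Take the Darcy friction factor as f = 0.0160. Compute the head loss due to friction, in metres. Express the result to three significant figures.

V = 4Q/(πD²) = 4·0.0366/(π·0.175²) = 1.522 m/s
h_f = f(L/D)V²/(2g) = 0.01600·(776/0.175)·1.522²/(2·9.81) = 8.373 m

h_f ≈ 8.37 m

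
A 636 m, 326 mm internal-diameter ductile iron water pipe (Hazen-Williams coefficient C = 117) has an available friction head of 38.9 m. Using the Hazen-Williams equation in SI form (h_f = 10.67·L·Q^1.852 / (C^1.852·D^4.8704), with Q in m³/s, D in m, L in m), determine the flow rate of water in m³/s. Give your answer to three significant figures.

Rearranging: Q = [h_f·C^1.852·D^4.8704 / (10.67·L)]^(1/1.852)
Q = [38.9·117^1.852·0.326^4.8704 / (10.67·636)]^0.540 = 0.3781 m³/s

Q ≈ 0.378 m³/s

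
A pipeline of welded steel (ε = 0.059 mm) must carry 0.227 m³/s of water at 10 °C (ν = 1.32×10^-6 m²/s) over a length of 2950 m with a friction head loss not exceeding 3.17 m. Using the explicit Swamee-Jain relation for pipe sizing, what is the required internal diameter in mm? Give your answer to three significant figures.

Swamee-Jain (Type III): D = 0.66·[ε^1.25·(LQ²/(gh_f))^4.75 + ν·Q^9.4·(L/(gh_f))^5.2]^0.04
LQ²/(gh_f) = 4.888; L/(gh_f) = 94.86
Term 1 = ε^1.25·(…)^4.75 = 0.00971; Term 2 = ν·Q^9.4·(…)^5.2 = 0.0223
D = 0.66·(0.00971 + 0.0223)^0.04 = 0.5751 m = 575 mm
Check: V = 0.874 m/s, Re = 3.81×10^5, f = 0.01498, h_f = 2.99 m ≈ 3.17 m ✓

D ≈ 575 mm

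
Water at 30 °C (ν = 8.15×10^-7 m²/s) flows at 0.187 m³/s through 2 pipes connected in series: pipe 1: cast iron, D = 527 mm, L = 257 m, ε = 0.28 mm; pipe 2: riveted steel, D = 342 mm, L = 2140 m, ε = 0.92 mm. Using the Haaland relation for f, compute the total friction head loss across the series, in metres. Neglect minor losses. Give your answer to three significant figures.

Pipe 1: V = 0.8573 m/s, Re = 5.54×10^5, ε/D = 5.31×10^-4, f = 0.01770, h_1 = f(L/D)V²/2g = 0.3233 m
Pipe 2: V = 2.036 m/s, Re = 8.54×10^5, ε/D = 0.00269, f = 0.02559, h_2 = f(L/D)V²/2g = 33.81 m
Series → Q common, losses add: H = Σh = 34.14 m

H ≈ 34.1 m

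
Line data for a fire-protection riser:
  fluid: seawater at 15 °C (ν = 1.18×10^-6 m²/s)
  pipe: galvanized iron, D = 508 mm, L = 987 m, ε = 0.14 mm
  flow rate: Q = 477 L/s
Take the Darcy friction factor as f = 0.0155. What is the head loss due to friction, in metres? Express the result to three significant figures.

V = 4Q/(πD²) = 4·0.477/(π·0.508²) = 2.353 m/s
h_f = f(L/D)V²/(2g) = 0.01550·(987/0.508)·2.353²/(2·9.81) = 8.501 m

h_f ≈ 8.50 m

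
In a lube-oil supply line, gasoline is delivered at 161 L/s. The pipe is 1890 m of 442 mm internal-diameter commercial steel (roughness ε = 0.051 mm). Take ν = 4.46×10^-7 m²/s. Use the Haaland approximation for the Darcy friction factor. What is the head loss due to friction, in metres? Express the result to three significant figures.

V = 4Q/(πD²) = 4·0.161/(π·0.442²) = 1.049 m/s
Re = VD/ν = 1.049·0.442/4.46×10^-7 = 1.04×10^6 → turbulent
ε/D = 0.051/442 = 1.15×10^-4
Haaland: f = 0.01351
h_f = f(L/D)V²/(2g) = 0.01351·(1890/0.442)·1.049²/(2·9.81) = 3.241 m

h_f ≈ 3.24 m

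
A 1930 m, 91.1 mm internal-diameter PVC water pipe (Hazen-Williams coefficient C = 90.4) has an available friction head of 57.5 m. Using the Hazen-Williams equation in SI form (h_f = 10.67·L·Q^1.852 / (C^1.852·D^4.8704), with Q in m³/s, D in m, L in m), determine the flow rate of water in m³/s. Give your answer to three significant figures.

Q ≈ 0.00693 m³/s

Rearranging: Q = [h_f·C^1.852·D^4.8704 / (10.67·L)]^(1/1.852)
Q = [57.5·90.4^1.852·0.0911^4.8704 / (10.67·1930)]^0.540 = 0.006931 m³/s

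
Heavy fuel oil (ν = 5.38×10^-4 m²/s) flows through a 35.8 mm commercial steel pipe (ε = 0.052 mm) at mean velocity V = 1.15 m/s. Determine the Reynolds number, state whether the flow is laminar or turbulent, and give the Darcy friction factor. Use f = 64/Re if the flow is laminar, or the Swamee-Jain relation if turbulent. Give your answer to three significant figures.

Re ≈ 76.5; laminar; f = 64/Re ≈ 0.836

Re = VD/ν = 1.150·0.0358/5.38×10^-4 = 76.5
Re < 2300 → laminar → f = 64/Re = 0.8363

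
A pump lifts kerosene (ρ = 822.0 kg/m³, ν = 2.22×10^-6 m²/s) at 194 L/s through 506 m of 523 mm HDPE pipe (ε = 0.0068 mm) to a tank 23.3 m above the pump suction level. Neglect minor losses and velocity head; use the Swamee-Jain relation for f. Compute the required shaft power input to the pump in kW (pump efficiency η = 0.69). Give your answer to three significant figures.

V = 4Q/(πD²) = 0.9030 m/s; Re = 2.13×10^5; ε/D = 1.30×10^-5; f = 0.01547
h_f = f(L/D)V²/2g = 0.6221 m
Total head H = z + h_f = 23.3 + 0.6221 = 23.92 m
P_hyd = ρgQH = 822.0·9.81·0.194·23.92 = 37.42 kW
P_shaft = P_hyd/η = 37.42/0.69 = 54.24 kW

P_shaft ≈ 54.2 kW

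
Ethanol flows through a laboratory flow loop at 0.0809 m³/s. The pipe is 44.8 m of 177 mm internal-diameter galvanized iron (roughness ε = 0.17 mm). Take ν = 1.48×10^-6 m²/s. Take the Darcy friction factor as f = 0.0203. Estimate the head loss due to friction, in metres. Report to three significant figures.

h_f ≈ 2.83 m

V = 4Q/(πD²) = 4·0.0809/(π·0.177²) = 3.288 m/s
h_f = f(L/D)V²/(2g) = 0.02030·(44.8/0.177)·3.288²/(2·9.81) = 2.831 m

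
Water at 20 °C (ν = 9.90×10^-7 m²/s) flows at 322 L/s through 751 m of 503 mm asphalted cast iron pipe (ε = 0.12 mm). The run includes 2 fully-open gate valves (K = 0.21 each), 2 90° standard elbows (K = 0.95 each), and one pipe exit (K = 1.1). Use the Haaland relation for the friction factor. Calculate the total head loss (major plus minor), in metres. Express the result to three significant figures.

H_L ≈ 3.49 m

V = 4Q/(πD²) = 1.620 m/s; V²/2g = 0.1338 m
Re = 8.23×10^5, ε/D = 2.39×10^-4 → f = 0.01515 (Haaland)
Major: h_f = f(L/D)·V²/2g = 0.01515·1493·0.1338 = 3.028 m
Minor: ΣK = 3.42; h_m = ΣK·V²/2g = 0.4577 m
Total H_L = 3.028 + 0.4577 = 3.486 m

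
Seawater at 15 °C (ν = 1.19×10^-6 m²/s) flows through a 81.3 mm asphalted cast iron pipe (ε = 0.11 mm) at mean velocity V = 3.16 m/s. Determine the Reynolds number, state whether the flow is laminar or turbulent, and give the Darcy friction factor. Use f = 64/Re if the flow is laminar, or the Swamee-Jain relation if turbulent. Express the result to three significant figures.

Re ≈ 2.16×10^5; turbulent; f ≈ 0.0224

Re = VD/ν = 3.160·0.0813/1.19×10^-6 = 2.16×10^5
Re > 4000 → turbulent; ε/D = 0.00135
Swamee-Jain: f = 0.02240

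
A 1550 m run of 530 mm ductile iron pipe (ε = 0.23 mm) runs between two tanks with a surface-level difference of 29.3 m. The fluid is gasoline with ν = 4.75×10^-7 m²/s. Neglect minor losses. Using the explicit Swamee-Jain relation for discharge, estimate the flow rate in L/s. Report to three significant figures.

Swamee-Jain (Type II): Q = -0.965·√(gD⁵h_f/L)·ln[ε/(3.7D) + √(3.17ν²L/(gD³h_f))]
√(gD⁵h_f/L) = √(9.81·0.530⁵·29.3/1550) = 0.08806
ε/(3.7D) = 1.17×10^-4; √(3.17ν²L/(gD³h_f)) = 5.09×10^-6
Q = -0.965·0.08806·ln(1.224×10^-4) = 0.7655 m³/s
Check: V = 3.47 m/s, Re = 3.87×10^6, f = 0.01638, h_f = 29.4 m ≈ 29.3 m ✓

Q ≈ 766 L/s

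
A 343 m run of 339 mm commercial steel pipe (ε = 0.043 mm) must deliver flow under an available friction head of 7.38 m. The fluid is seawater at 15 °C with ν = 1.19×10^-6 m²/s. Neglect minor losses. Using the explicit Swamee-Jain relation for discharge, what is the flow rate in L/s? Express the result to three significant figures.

Q ≈ 290 L/s

Swamee-Jain (Type II): Q = -0.965·√(gD⁵h_f/L)·ln[ε/(3.7D) + √(3.17ν²L/(gD³h_f))]
√(gD⁵h_f/L) = √(9.81·0.339⁵·7.38/343) = 0.03074
ε/(3.7D) = 3.43×10^-5; √(3.17ν²L/(gD³h_f)) = 2.34×10^-5
Q = -0.965·0.03074·ln(5.765×10^-5) = 0.2896 m³/s
Check: V = 3.21 m/s, Re = 9.14×10^5, f = 0.01398, h_f = 7.42 m ≈ 7.38 m ✓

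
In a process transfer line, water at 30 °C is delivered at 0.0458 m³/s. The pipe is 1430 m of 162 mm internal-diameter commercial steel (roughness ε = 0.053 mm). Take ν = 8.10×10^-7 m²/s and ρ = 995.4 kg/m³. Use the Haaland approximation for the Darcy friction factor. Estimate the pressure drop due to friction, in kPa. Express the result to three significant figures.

V = 4Q/(πD²) = 4·0.0458/(π·0.162²) = 2.222 m/s
Re = VD/ν = 2.222·0.162/8.10×10^-7 = 4.44×10^5 → turbulent
ε/D = 0.053/162 = 3.27×10^-4
Haaland: f = 0.01649
h_f = f(L/D)V²/(2g) = 0.01649·(1430/0.162)·2.222²/(2·9.81) = 36.63 m
Δp = ρg·h_f = 995.4·9.81·36.63 = 357.7 kPa

Δp ≈ 358 kPa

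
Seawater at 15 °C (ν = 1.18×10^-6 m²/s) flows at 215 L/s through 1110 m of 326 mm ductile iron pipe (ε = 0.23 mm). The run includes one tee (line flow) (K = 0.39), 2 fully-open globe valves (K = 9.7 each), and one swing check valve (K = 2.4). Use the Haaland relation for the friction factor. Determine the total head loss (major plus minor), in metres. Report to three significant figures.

V = 4Q/(πD²) = 2.576 m/s; V²/2g = 0.3382 m
Re = 7.12×10^5, ε/D = 7.06×10^-4 → f = 0.01858 (Haaland)
Major: h_f = f(L/D)·V²/2g = 0.01858·3405·0.3382 = 21.39 m
Minor: ΣK = 22.2; h_m = ΣK·V²/2g = 7.504 m
Total H_L = 21.39 + 7.504 = 28.90 m

H_L ≈ 28.9 m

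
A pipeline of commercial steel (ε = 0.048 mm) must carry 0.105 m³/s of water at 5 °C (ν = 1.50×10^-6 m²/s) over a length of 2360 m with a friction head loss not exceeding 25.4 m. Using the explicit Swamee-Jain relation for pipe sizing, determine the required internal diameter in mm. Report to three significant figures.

Swamee-Jain (Type III): D = 0.66·[ε^1.25·(LQ²/(gh_f))^4.75 + ν·Q^9.4·(L/(gh_f))^5.2]^0.04
LQ²/(gh_f) = 0.1044; L/(gh_f) = 9.471
Term 1 = ε^1.25·(…)^4.75 = 8.73×10^-11; Term 2 = ν·Q^9.4·(…)^5.2 = 1.13×10^-10
D = 0.66·(8.73×10^-11 + 1.13×10^-10)^0.04 = 0.2701 m = 270 mm
Check: V = 1.83 m/s, Re = 3.30×10^5, f = 0.01595, h_f = 23.8 m ≈ 25.4 m ✓

D ≈ 270 mm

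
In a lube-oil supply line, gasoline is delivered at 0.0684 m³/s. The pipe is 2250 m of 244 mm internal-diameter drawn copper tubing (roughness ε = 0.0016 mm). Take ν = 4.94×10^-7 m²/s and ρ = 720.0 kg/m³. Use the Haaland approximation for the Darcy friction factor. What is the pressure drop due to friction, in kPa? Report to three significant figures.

Δp ≈ 87.6 kPa

V = 4Q/(πD²) = 4·0.0684/(π·0.244²) = 1.463 m/s
Re = VD/ν = 1.463·0.244/4.94×10^-7 = 7.23×10^5 → turbulent
ε/D = 0.0016/244 = 6.56×10^-6
Haaland: f = 0.01234
h_f = f(L/D)V²/(2g) = 0.01234·(2250/0.244)·1.463²/(2·9.81) = 12.41 m
Δp = ρg·h_f = 720.0·9.81·12.41 = 87.64 kPa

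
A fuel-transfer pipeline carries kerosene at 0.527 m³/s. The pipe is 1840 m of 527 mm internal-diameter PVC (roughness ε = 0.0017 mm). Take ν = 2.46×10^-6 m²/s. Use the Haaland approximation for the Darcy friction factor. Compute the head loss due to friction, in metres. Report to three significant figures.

V = 4Q/(πD²) = 4·0.527/(π·0.527²) = 2.416 m/s
Re = VD/ν = 2.416·0.527/2.46×10^-6 = 5.18×10^5 → turbulent
ε/D = 0.0017/527 = 3.23×10^-6
Haaland: f = 0.01302
h_f = f(L/D)V²/(2g) = 0.01302·(1840/0.527)·2.416²/(2·9.81) = 13.52 m

h_f ≈ 13.5 m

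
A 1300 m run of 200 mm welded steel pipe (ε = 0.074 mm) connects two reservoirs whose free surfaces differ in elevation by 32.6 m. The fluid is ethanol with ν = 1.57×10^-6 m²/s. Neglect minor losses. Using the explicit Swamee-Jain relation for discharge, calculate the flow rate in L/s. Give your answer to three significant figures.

Q ≈ 74.7 L/s

Swamee-Jain (Type II): Q = -0.965·√(gD⁵h_f/L)·ln[ε/(3.7D) + √(3.17ν²L/(gD³h_f))]
√(gD⁵h_f/L) = √(9.81·0.200⁵·32.6/1300) = 0.008873
ε/(3.7D) = 1.00×10^-4; √(3.17ν²L/(gD³h_f)) = 6.30×10^-5
Q = -0.965·0.008873·ln(1.630×10^-4) = 0.07467 m³/s
Check: V = 2.38 m/s, Re = 3.03×10^5, f = 0.01752, h_f = 32.8 m ≈ 32.6 m ✓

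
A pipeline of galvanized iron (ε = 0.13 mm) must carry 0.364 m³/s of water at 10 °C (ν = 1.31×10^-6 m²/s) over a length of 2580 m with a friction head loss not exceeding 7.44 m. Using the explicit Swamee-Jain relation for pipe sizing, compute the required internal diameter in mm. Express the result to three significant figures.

Swamee-Jain (Type III): D = 0.66·[ε^1.25·(LQ²/(gh_f))^4.75 + ν·Q^9.4·(L/(gh_f))^5.2]^0.04
LQ²/(gh_f) = 4.684; L/(gh_f) = 35.35
Term 1 = ε^1.25·(…)^4.75 = 0.0213; Term 2 = ν·Q^9.4·(…)^5.2 = 0.0110
D = 0.66·(0.0213 + 0.0110)^0.04 = 0.5753 m = 575 mm
Check: V = 1.40 m/s, Re = 6.15×10^5, f = 0.01550, h_f = 6.95 m ≈ 7.44 m ✓

D ≈ 575 mm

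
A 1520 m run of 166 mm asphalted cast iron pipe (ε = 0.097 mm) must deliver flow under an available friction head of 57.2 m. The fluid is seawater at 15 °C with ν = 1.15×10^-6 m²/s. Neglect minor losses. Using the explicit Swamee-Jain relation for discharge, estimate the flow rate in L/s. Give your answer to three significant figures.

Q ≈ 55.8 L/s

Swamee-Jain (Type II): Q = -0.965·√(gD⁵h_f/L)·ln[ε/(3.7D) + √(3.17ν²L/(gD³h_f))]
√(gD⁵h_f/L) = √(9.81·0.166⁵·57.2/1520) = 0.006822
ε/(3.7D) = 1.58×10^-4; √(3.17ν²L/(gD³h_f)) = 4.98×10^-5
Q = -0.965·0.006822·ln(2.078×10^-4) = 0.05582 m³/s
Check: V = 2.58 m/s, Re = 3.72×10^5, f = 0.01856, h_f = 57.6 m ≈ 57.2 m ✓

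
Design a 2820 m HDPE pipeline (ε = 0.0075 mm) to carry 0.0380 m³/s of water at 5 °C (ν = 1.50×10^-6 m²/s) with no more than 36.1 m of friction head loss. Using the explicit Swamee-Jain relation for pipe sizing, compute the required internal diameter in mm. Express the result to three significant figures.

D ≈ 174 mm

Swamee-Jain (Type III): D = 0.66·[ε^1.25·(LQ²/(gh_f))^4.75 + ν·Q^9.4·(L/(gh_f))^5.2]^0.04
LQ²/(gh_f) = 0.01150; L/(gh_f) = 7.963
Term 1 = ε^1.25·(…)^4.75 = 2.41×10^-16; Term 2 = ν·Q^9.4·(…)^5.2 = 3.25×10^-15
D = 0.66·(2.41×10^-16 + 3.25×10^-15)^0.04 = 0.1743 m = 174 mm
Check: V = 1.59 m/s, Re = 1.85×10^5, f = 0.01614, h_f = 33.8 m ≈ 36.1 m ✓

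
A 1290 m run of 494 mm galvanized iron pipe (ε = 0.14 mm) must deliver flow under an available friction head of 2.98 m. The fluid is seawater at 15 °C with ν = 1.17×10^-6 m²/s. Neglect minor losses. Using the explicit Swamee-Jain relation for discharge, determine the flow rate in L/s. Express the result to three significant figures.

Q ≈ 226 L/s

Swamee-Jain (Type II): Q = -0.965·√(gD⁵h_f/L)·ln[ε/(3.7D) + √(3.17ν²L/(gD³h_f))]
√(gD⁵h_f/L) = √(9.81·0.494⁵·2.98/1290) = 0.02582
ε/(3.7D) = 7.66×10^-5; √(3.17ν²L/(gD³h_f)) = 3.99×10^-5
Q = -0.965·0.02582·ln(1.164×10^-4) = 0.2257 m³/s
Check: V = 1.18 m/s, Re = 4.97×10^5, f = 0.01625, h_f = 3.00 m ≈ 2.98 m ✓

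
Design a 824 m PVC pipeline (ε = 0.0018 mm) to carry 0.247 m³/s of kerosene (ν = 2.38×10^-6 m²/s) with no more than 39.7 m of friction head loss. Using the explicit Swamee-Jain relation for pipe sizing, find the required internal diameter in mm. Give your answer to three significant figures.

Swamee-Jain (Type III): D = 0.66·[ε^1.25·(LQ²/(gh_f))^4.75 + ν·Q^9.4·(L/(gh_f))^5.2]^0.04
LQ²/(gh_f) = 0.1291; L/(gh_f) = 2.116
Term 1 = ε^1.25·(…)^4.75 = 3.94×10^-12; Term 2 = ν·Q^9.4·(…)^5.2 = 2.29×10^-10
D = 0.66·(3.94×10^-12 + 2.29×10^-10)^0.04 = 0.2718 m = 272 mm
Check: V = 4.26 m/s, Re = 4.86×10^5, f = 0.01326, h_f = 37.1 m ≈ 39.7 m ✓

D ≈ 272 mm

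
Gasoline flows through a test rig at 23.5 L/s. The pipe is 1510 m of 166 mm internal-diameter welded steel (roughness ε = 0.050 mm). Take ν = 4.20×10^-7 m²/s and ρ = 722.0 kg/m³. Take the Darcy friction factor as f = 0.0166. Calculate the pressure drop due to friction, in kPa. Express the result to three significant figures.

V = 4Q/(πD²) = 4·0.0235/(π·0.166²) = 1.086 m/s
h_f = f(L/D)V²/(2g) = 0.01660·(1510/0.166)·1.086²/(2·9.81) = 9.074 m
Δp = ρg·h_f = 722.0·9.81·9.074 = 64.27 kPa

Δp ≈ 64.3 kPa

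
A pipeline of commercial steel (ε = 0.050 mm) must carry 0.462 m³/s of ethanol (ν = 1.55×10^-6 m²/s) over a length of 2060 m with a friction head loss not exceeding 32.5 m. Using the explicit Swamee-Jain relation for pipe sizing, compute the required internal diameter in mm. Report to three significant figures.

Swamee-Jain (Type III): D = 0.66·[ε^1.25·(LQ²/(gh_f))^4.75 + ν·Q^9.4·(L/(gh_f))^5.2]^0.04
LQ²/(gh_f) = 1.379; L/(gh_f) = 6.461
Term 1 = ε^1.25·(…)^4.75 = 1.94×10^-5; Term 2 = ν·Q^9.4·(…)^5.2 = 1.78×10^-5
D = 0.66·(1.94×10^-5 + 1.78×10^-5)^0.04 = 0.4389 m = 439 mm
Check: V = 3.05 m/s, Re = 8.65×10^5, f = 0.01387, h_f = 30.9 m ≈ 32.5 m ✓

D ≈ 439 mm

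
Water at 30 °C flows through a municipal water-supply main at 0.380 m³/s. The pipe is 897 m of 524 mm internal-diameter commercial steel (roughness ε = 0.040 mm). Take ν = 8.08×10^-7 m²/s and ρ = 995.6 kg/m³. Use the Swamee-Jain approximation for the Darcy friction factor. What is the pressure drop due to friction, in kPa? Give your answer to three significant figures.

V = 4Q/(πD²) = 4·0.380/(π·0.524²) = 1.762 m/s
Re = VD/ν = 1.762·0.524/8.08×10^-7 = 1.14×10^6 → turbulent
ε/D = 0.040/524 = 7.63×10^-5
Swamee-Jain: f = 0.01298
h_f = f(L/D)V²/(2g) = 0.01298·(897/0.524)·1.762²/(2·9.81) = 3.517 m
Δp = ρg·h_f = 995.6·9.81·3.517 = 34.35 kPa

Δp ≈ 34.3 kPa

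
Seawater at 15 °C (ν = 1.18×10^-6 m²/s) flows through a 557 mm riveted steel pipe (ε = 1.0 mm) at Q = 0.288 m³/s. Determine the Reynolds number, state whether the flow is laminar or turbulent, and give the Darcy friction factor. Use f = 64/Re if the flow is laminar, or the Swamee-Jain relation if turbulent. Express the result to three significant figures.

V = 4Q/(πD²) = 1.182 m/s
Re = VD/ν = 1.182·0.557/1.18×10^-6 = 5.58×10^5
Re > 4000 → turbulent; ε/D = 0.00180
Swamee-Jain: f = 0.02323

Re ≈ 5.58×10^5; turbulent; f ≈ 0.0232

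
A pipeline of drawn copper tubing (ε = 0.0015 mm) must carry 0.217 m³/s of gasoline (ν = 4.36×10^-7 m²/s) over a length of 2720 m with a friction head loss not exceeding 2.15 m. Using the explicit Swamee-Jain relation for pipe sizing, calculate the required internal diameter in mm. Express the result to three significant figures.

D ≈ 569 mm

Swamee-Jain (Type III): D = 0.66·[ε^1.25·(LQ²/(gh_f))^4.75 + ν·Q^9.4·(L/(gh_f))^5.2]^0.04
LQ²/(gh_f) = 6.073; L/(gh_f) = 129.0
Term 1 = ε^1.25·(…)^4.75 = 2.76×10^-4; Term 2 = ν·Q^9.4·(…)^5.2 = 0.0238
D = 0.66·(2.76×10^-4 + 0.0238)^0.04 = 0.5686 m = 569 mm
Check: V = 0.855 m/s, Re = 1.11×10^6, f = 0.01147, h_f = 2.04 m ≈ 2.15 m ✓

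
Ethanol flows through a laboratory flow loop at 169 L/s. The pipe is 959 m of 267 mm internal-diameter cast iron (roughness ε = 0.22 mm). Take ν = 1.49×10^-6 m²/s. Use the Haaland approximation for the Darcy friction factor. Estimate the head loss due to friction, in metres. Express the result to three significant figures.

V = 4Q/(πD²) = 4·0.169/(π·0.267²) = 3.018 m/s
Re = VD/ν = 3.018·0.267/1.49×10^-6 = 5.41×10^5 → turbulent
ε/D = 0.22/267 = 8.24×10^-4
Haaland: f = 0.01933
h_f = f(L/D)V²/(2g) = 0.01933·(959/0.267)·3.018²/(2·9.81) = 32.25 m

h_f ≈ 32.2 m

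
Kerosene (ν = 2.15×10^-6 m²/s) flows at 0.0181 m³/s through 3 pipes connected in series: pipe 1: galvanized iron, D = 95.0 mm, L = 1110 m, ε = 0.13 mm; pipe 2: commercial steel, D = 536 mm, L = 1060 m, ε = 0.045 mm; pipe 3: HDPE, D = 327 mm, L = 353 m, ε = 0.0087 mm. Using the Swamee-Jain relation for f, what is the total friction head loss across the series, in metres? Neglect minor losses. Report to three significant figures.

H ≈ 90.7 m

Pipe 1: V = 2.554 m/s, Re = 1.13×10^5, ε/D = 0.00137, f = 0.02333, h_1 = f(L/D)V²/2g = 90.59 m
Pipe 2: V = 0.08022 m/s, Re = 2.00×10^4, ε/D = 8.40×10^-5, f = 0.02602, h_2 = f(L/D)V²/2g = 0.01688 m
Pipe 3: V = 0.2155 m/s, Re = 3.28×10^4, ε/D = 2.66×10^-5, f = 0.02297, h_3 = f(L/D)V²/2g = 0.05871 m
Series → Q common, losses add: H = Σh = 90.67 m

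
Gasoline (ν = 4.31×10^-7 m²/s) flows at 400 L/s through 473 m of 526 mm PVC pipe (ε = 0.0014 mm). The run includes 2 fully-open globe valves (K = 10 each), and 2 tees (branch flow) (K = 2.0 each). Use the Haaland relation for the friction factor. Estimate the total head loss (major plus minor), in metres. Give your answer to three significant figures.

V = 4Q/(πD²) = 1.841 m/s; V²/2g = 0.1727 m
Re = 2.25×10^6, ε/D = 2.66×10^-6 → f = 0.01023 (Haaland)
Major: h_f = f(L/D)·V²/2g = 0.01023·899.2·0.1727 = 1.589 m
Minor: ΣK = 24.0; h_m = ΣK·V²/2g = 4.145 m
Total H_L = 1.589 + 4.145 = 5.734 m

H_L ≈ 5.73 m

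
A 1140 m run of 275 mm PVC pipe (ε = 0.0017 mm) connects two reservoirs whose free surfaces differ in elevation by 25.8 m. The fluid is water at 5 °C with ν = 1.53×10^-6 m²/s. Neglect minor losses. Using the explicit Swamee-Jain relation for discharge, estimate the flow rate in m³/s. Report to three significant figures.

Q ≈ 0.182 m³/s

Swamee-Jain (Type II): Q = -0.965·√(gD⁵h_f/L)·ln[ε/(3.7D) + √(3.17ν²L/(gD³h_f))]
√(gD⁵h_f/L) = √(9.81·0.275⁵·25.8/1140) = 0.01869
ε/(3.7D) = 1.67×10^-6; √(3.17ν²L/(gD³h_f)) = 4.01×10^-5
Q = -0.965·0.01869·ln(4.176×10^-5) = 0.1818 m³/s
Check: V = 3.06 m/s, Re = 5.50×10^5, f = 0.01298, h_f = 25.7 m ≈ 25.8 m ✓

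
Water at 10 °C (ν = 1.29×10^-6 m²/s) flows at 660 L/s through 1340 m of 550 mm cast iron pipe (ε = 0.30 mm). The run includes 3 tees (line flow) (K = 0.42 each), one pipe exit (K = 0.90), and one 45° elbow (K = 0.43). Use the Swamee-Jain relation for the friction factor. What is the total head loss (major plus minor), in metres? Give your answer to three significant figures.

H_L ≈ 17.8 m

V = 4Q/(πD²) = 2.778 m/s; V²/2g = 0.3933 m
Re = 1.18×10^6, ε/D = 5.45×10^-4 → f = 0.01752 (Swamee-Jain)
Major: h_f = f(L/D)·V²/2g = 0.01752·2436·0.3933 = 16.79 m
Minor: ΣK = 2.59; h_m = ΣK·V²/2g = 1.019 m
Total H_L = 16.79 + 1.019 = 17.81 m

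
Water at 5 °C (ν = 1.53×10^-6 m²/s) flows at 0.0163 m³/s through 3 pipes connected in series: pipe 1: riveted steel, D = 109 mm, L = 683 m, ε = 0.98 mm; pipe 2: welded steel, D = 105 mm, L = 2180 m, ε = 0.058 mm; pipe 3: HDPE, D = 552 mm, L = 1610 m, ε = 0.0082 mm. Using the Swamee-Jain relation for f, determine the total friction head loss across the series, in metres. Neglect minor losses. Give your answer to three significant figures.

H ≈ 112 m

Pipe 1: V = 1.747 m/s, Re = 1.24×10^5, ε/D = 0.00899, f = 0.03731, h_1 = f(L/D)V²/2g = 36.36 m
Pipe 2: V = 1.882 m/s, Re = 1.29×10^5, ε/D = 5.52×10^-4, f = 0.02003, h_2 = f(L/D)V²/2g = 75.13 m
Pipe 3: V = 0.06811 m/s, Re = 2.46×10^4, ε/D = 1.49×10^-5, f = 0.02457, h_3 = f(L/D)V²/2g = 0.01694 m
Series → Q common, losses add: H = Σh = 111.5 m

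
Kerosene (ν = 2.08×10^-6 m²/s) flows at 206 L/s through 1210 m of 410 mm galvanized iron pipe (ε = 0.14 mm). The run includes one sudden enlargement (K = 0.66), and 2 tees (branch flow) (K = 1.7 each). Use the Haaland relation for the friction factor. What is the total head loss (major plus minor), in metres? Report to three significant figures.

V = 4Q/(πD²) = 1.560 m/s; V²/2g = 0.1241 m
Re = 3.08×10^5, ε/D = 3.41×10^-4 → f = 0.01705 (Haaland)
Major: h_f = f(L/D)·V²/2g = 0.01705·2951·0.1241 = 6.244 m
Minor: ΣK = 4.06; h_m = ΣK·V²/2g = 0.5038 m
Total H_L = 6.244 + 0.5038 = 6.748 m

H_L ≈ 6.75 m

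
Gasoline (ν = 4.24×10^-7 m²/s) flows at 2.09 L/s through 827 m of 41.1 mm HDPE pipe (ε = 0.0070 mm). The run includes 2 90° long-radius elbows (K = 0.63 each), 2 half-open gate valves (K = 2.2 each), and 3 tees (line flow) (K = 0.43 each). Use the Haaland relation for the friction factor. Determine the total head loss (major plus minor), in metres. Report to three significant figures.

H_L ≈ 45.0 m

V = 4Q/(πD²) = 1.575 m/s; V²/2g = 0.1265 m
Re = 1.53×10^5, ε/D = 1.70×10^-4 → f = 0.01735 (Haaland)
Major: h_f = f(L/D)·V²/2g = 0.01735·20122·0.1265 = 44.15 m
Minor: ΣK = 6.95; h_m = ΣK·V²/2g = 0.8791 m
Total H_L = 44.15 + 0.8791 = 45.03 m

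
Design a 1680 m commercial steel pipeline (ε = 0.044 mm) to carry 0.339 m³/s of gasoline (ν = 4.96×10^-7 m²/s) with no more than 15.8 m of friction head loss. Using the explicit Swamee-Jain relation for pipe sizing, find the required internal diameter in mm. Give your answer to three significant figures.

Swamee-Jain (Type III): D = 0.66·[ε^1.25·(LQ²/(gh_f))^4.75 + ν·Q^9.4·(L/(gh_f))^5.2]^0.04
LQ²/(gh_f) = 1.246; L/(gh_f) = 10.84
Term 1 = ε^1.25·(…)^4.75 = 1.02×10^-5; Term 2 = ν·Q^9.4·(…)^5.2 = 4.58×10^-6
D = 0.66·(1.02×10^-5 + 4.58×10^-6)^0.04 = 0.4230 m = 423 mm
Check: V = 2.41 m/s, Re = 2.06×10^6, f = 0.01293, h_f = 15.2 m ≈ 15.8 m ✓

D ≈ 423 mm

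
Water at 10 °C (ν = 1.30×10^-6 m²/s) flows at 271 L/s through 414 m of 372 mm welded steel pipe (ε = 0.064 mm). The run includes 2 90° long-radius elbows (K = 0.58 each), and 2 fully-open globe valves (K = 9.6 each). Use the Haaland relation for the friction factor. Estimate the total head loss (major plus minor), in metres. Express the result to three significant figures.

H_L ≈ 11.6 m

V = 4Q/(πD²) = 2.493 m/s; V²/2g = 0.3169 m
Re = 7.13×10^5, ε/D = 1.72×10^-4 → f = 0.01459 (Haaland)
Major: h_f = f(L/D)·V²/2g = 0.01459·1113·0.3169 = 5.147 m
Minor: ΣK = 20.4; h_m = ΣK·V²/2g = 6.452 m
Total H_L = 5.147 + 6.452 = 11.60 m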